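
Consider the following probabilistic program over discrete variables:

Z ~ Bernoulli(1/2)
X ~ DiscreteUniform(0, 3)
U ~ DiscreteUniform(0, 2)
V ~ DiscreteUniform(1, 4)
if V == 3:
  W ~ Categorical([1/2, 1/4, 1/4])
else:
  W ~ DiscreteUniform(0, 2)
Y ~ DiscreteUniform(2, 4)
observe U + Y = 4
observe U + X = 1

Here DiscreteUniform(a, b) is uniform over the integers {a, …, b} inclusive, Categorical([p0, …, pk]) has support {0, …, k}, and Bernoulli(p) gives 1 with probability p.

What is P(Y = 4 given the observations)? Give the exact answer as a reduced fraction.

P(Y = 4 | obs) = 1/2

Enumerate traces; 48 have nonzero weight after conditioning:
  (Z=0, X=0, U=1, V=1, W=0, Y=3) weight 1/864
  (Z=0, X=0, U=1, V=1, W=1, Y=3) weight 1/864
  (Z=0, X=0, U=1, V=1, W=2, Y=3) weight 1/864
  (Z=0, X=0, U=1, V=2, W=0, Y=3) weight 1/864
  (Z=0, X=0, U=1, V=2, W=1, Y=3) weight 1/864
  (Z=0, X=0, U=1, V=2, W=2, Y=3) weight 1/864
  (Z=0, X=0, U=1, V=3, W=0, Y=3) weight 1/576
  (Z=0, X=0, U=1, V=3, W=1, Y=3) weight 1/1152
  (Z=0, X=1, U=0, V=1, W=0, Y=4) weight 1/864
  … 39 more
Group by Y:
  weight(Y=3) = 1/36
  weight(Y=4) = 1/36
Total weight = 1/36 + 1/36 = 1/18
P(Y=3 | obs) = 1/36 / 1/18 = 1/2
P(Y=4 | obs) = 1/36 / 1/18 = 1/2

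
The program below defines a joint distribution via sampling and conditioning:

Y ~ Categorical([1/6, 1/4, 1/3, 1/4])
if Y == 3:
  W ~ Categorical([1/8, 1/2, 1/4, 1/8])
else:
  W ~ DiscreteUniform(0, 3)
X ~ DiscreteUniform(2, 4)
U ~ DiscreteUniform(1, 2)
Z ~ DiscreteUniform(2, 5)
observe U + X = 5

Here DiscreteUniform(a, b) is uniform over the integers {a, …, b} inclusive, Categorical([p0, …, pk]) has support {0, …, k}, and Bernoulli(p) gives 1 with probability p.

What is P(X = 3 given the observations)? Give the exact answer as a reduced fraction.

P(X = 3 | obs) = 1/2

Enumerate traces; 128 have nonzero weight after conditioning:
  (Y=0, W=0, X=3, U=2, Z=2) weight 1/576
  (Y=0, W=0, X=3, U=2, Z=3) weight 1/576
  (Y=0, W=0, X=3, U=2, Z=4) weight 1/576
  (Y=0, W=0, X=3, U=2, Z=5) weight 1/576
  (Y=0, W=0, X=4, U=1, Z=2) weight 1/576
  (Y=0, W=0, X=4, U=1, Z=3) weight 1/576
  (Y=0, W=0, X=4, U=1, Z=4) weight 1/576
  (Y=0, W=0, X=4, U=1, Z=5) weight 1/576
  … 120 more
Group by X:
  weight(X=3) = 1/6
  weight(X=4) = 1/6
Total weight = 1/6 + 1/6 = 1/3
P(X=3 | obs) = 1/6 / 1/3 = 1/2
P(X=4 | obs) = 1/6 / 1/3 = 1/2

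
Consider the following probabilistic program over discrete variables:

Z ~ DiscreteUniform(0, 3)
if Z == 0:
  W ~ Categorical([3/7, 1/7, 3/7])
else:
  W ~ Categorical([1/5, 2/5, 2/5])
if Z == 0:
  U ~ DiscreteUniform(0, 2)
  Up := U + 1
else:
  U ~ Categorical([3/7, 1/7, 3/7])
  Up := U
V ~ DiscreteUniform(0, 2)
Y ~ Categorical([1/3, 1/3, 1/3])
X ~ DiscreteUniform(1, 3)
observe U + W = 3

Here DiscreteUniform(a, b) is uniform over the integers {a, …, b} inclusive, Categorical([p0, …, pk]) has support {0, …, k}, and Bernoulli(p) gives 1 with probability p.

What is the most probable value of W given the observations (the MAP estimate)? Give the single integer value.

Enumerate traces; 216 have nonzero weight after conditioning:
  (Z=0, W=1, U=2, V=0, Y=0, X=1) weight 1/2268
  (Z=0, W=1, U=2, V=0, Y=0, X=2) weight 1/2268
  (Z=0, W=1, U=2, V=0, Y=0, X=3) weight 1/2268
  (Z=0, W=1, U=2, V=0, Y=1, X=1) weight 1/2268
  (Z=0, W=1, U=2, V=0, Y=1, X=2) weight 1/2268
  (Z=0, W=1, U=2, V=0, Y=1, X=3) weight 1/2268
  (Z=0, W=1, U=2, V=0, Y=2, X=1) weight 1/2268
  (Z=0, W=1, U=2, V=0, Y=2, X=2) weight 1/2268
  (Z=0, W=2, U=1, V=0, Y=0, X=1) weight 1/756
  … 207 more
Group by W:
  weight(W=1) = 59/420
  weight(W=2) = 11/140
Total weight = 59/420 + 11/140 = 23/105
P(W=1 | obs) = 59/420 / 23/105 = 59/92
P(W=2 | obs) = 11/140 / 23/105 = 33/92
argmax = 1

argmax_v P(W = v | obs) = 1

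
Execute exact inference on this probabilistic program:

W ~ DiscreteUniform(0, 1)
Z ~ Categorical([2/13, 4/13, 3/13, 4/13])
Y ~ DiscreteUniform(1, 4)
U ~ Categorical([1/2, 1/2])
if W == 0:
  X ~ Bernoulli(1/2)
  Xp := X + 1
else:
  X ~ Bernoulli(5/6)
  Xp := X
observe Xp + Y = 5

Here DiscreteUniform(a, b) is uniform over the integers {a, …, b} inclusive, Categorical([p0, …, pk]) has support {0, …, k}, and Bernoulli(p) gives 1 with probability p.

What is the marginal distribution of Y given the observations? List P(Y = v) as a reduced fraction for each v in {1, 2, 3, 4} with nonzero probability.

Enumerate traces; 24 have nonzero weight after conditioning:
  (W=0, Z=0, Y=3, U=0, X=1) weight 1/208
  (W=0, Z=0, Y=3, U=1, X=1) weight 1/208
  (W=0, Z=0, Y=4, U=0, X=0) weight 1/208
  (W=0, Z=0, Y=4, U=1, X=0) weight 1/208
  (W=0, Z=1, Y=3, U=0, X=1) weight 1/104
  (W=0, Z=1, Y=3, U=1, X=1) weight 1/104
  (W=0, Z=1, Y=4, U=0, X=0) weight 1/104
  (W=0, Z=1, Y=4, U=1, X=0) weight 1/104
  … 16 more
Group by Y:
  weight(Y=3) = 1/16
  weight(Y=4) = 1/6
Total weight = 1/16 + 1/6 = 11/48
P(Y=3 | obs) = 1/16 / 11/48 = 3/11
P(Y=4 | obs) = 1/6 / 11/48 = 8/11

P(Y=3) = 3/11, P(Y=4) = 8/11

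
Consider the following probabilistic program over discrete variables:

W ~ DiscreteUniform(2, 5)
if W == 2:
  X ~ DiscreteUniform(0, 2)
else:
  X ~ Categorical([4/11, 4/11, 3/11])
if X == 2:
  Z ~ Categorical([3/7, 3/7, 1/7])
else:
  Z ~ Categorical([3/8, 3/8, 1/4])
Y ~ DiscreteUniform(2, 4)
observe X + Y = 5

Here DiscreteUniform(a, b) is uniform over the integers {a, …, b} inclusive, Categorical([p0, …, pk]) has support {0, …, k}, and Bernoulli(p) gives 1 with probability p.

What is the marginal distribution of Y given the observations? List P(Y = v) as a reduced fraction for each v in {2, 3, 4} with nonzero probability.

Enumerate traces; 24 have nonzero weight after conditioning:
  (W=2, X=1, Z=0, Y=4) weight 1/96
  (W=2, X=1, Z=1, Y=4) weight 1/96
  (W=2, X=1, Z=2, Y=4) weight 1/144
  (W=2, X=2, Z=0, Y=3) weight 1/84
  (W=2, X=2, Z=1, Y=3) weight 1/84
  (W=2, X=2, Z=2, Y=3) weight 1/252
  (W=3, X=1, Z=0, Y=4) weight 1/88
  (W=3, X=1, Z=1, Y=4) weight 1/88
  … 16 more
Group by Y:
  weight(Y=3) = 19/198
  weight(Y=4) = 47/396
Total weight = 19/198 + 47/396 = 85/396
P(Y=3 | obs) = 19/198 / 85/396 = 38/85
P(Y=4 | obs) = 47/396 / 85/396 = 47/85

P(Y=3) = 38/85, P(Y=4) = 47/85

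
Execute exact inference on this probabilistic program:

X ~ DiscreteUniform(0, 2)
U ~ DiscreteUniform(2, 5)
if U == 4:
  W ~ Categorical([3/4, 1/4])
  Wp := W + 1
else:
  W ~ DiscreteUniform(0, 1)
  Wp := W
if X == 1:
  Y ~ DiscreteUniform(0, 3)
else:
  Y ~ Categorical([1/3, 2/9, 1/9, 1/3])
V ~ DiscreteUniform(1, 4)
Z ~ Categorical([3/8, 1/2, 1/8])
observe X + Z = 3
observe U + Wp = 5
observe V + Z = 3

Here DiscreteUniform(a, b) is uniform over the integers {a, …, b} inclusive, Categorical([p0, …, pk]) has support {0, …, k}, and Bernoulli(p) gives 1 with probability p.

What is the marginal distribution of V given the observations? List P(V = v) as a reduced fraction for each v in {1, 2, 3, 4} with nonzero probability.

Enumerate traces; 16 have nonzero weight after conditioning:
  (X=1, U=4, W=0, Y=0, V=1, Z=2) weight 1/2048
  (X=1, U=4, W=0, Y=1, V=1, Z=2) weight 1/2048
  (X=1, U=4, W=0, Y=2, V=1, Z=2) weight 1/2048
  (X=1, U=4, W=0, Y=3, V=1, Z=2) weight 1/2048
  (X=1, U=5, W=0, Y=0, V=1, Z=2) weight 1/3072
  (X=1, U=5, W=0, Y=1, V=1, Z=2) weight 1/3072
  (X=1, U=5, W=0, Y=2, V=1, Z=2) weight 1/3072
  (X=1, U=5, W=0, Y=3, V=1, Z=2) weight 1/3072
  (X=2, U=4, W=0, Y=0, V=2, Z=1) weight 1/384
  … 7 more
Group by V:
  weight(V=1) = 5/1536
  weight(V=2) = 5/384
Total weight = 5/1536 + 5/384 = 25/1536
P(V=1 | obs) = 5/1536 / 25/1536 = 1/5
P(V=2 | obs) = 5/384 / 25/1536 = 4/5

P(V=1) = 1/5, P(V=2) = 4/5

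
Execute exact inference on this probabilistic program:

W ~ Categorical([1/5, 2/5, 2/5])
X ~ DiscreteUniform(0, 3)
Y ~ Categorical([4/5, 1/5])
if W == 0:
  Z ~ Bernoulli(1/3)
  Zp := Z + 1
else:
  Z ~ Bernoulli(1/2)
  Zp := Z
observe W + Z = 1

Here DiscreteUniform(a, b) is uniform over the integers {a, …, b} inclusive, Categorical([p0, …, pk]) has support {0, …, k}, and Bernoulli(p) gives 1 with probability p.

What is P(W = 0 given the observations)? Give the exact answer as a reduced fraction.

P(W = 0 | obs) = 1/4

Enumerate traces; 16 have nonzero weight after conditioning:
  (W=0, X=0, Y=0, Z=1) weight 1/75
  (W=0, X=0, Y=1, Z=1) weight 1/300
  (W=0, X=1, Y=0, Z=1) weight 1/75
  (W=0, X=1, Y=1, Z=1) weight 1/300
  (W=0, X=2, Y=0, Z=1) weight 1/75
  (W=0, X=2, Y=1, Z=1) weight 1/300
  (W=0, X=3, Y=0, Z=1) weight 1/75
  (W=0, X=3, Y=1, Z=1) weight 1/300
  (W=1, X=0, Y=0, Z=0) weight 1/25
  … 7 more
Group by W:
  weight(W=0) = 1/15
  weight(W=1) = 1/5
Total weight = 1/15 + 1/5 = 4/15
P(W=0 | obs) = 1/15 / 4/15 = 1/4
P(W=1 | obs) = 1/5 / 4/15 = 3/4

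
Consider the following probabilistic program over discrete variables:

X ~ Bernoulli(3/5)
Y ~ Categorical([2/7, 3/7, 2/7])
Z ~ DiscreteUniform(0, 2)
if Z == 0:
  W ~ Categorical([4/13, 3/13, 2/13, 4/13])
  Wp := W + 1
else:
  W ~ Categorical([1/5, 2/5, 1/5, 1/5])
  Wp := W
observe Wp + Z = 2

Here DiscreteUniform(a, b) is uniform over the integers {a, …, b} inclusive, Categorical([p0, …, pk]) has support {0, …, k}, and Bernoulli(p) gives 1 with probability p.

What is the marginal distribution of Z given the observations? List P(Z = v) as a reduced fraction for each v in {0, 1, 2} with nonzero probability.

P(Z=0) = 5/18, P(Z=1) = 13/27, P(Z=2) = 13/54

Enumerate traces; 18 have nonzero weight after conditioning:
  (X=0, Y=0, Z=0, W=1) weight 4/455
  (X=0, Y=0, Z=1, W=1) weight 8/525
  (X=0, Y=0, Z=2, W=0) weight 4/525
  (X=0, Y=1, Z=0, W=1) weight 6/455
  (X=0, Y=1, Z=1, W=1) weight 4/175
  (X=0, Y=1, Z=2, W=0) weight 2/175
  (X=0, Y=2, Z=0, W=1) weight 4/455
  (X=0, Y=2, Z=1, W=1) weight 8/525
  … 10 more
Group by Z:
  weight(Z=0) = 1/13
  weight(Z=1) = 2/15
  weight(Z=2) = 1/15
Total weight = 1/13 + 2/15 + 1/15 = 18/65
P(Z=0 | obs) = 1/13 / 18/65 = 5/18
P(Z=1 | obs) = 2/15 / 18/65 = 13/27
P(Z=2 | obs) = 1/15 / 18/65 = 13/54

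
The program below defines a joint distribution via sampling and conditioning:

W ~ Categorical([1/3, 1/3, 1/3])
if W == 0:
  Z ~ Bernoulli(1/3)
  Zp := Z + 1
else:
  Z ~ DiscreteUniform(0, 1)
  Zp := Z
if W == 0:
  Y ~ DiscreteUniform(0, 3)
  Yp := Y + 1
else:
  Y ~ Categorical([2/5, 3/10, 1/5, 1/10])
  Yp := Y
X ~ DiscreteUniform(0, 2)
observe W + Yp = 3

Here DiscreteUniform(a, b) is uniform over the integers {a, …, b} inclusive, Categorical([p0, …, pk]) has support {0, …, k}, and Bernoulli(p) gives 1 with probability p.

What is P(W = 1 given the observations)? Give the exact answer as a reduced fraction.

Enumerate traces; 18 have nonzero weight after conditioning:
  (W=0, Z=0, Y=2, X=0) weight 1/54
  (W=0, Z=0, Y=2, X=1) weight 1/54
  (W=0, Z=0, Y=2, X=2) weight 1/54
  (W=0, Z=1, Y=2, X=0) weight 1/108
  (W=0, Z=1, Y=2, X=1) weight 1/108
  (W=0, Z=1, Y=2, X=2) weight 1/108
  (W=1, Z=0, Y=2, X=0) weight 1/90
  (W=1, Z=0, Y=2, X=1) weight 1/90
  (W=2, Z=0, Y=1, X=0) weight 1/60
  … 9 more
Group by W:
  weight(W=0) = 1/12
  weight(W=1) = 1/15
  weight(W=2) = 1/10
Total weight = 1/12 + 1/15 + 1/10 = 1/4
P(W=0 | obs) = 1/12 / 1/4 = 1/3
P(W=1 | obs) = 1/15 / 1/4 = 4/15
P(W=2 | obs) = 1/10 / 1/4 = 2/5

P(W = 1 | obs) = 4/15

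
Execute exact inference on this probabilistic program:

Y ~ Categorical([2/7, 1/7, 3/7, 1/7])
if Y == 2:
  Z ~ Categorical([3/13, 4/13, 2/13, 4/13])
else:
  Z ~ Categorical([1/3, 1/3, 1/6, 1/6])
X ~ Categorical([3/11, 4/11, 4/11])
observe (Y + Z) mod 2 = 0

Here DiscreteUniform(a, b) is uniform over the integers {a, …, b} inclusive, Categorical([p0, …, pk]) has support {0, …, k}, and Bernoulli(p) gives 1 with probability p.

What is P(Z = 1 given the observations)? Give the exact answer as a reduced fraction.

P(Z = 1 | obs) = 26/123

Enumerate traces; 24 have nonzero weight after conditioning:
  (Y=0, Z=0, X=0) weight 2/77
  (Y=0, Z=0, X=1) weight 8/231
  (Y=0, Z=0, X=2) weight 8/231
  (Y=0, Z=2, X=0) weight 1/77
  (Y=0, Z=2, X=1) weight 4/231
  (Y=0, Z=2, X=2) weight 4/231
  (Y=1, Z=1, X=0) weight 1/77
  (Y=1, Z=1, X=1) weight 4/231
  (Y=1, Z=3, X=0) weight 1/154
  … 15 more
Group by Z:
  weight(Z=0) = 53/273
  weight(Z=1) = 2/21
  weight(Z=2) = 31/273
  weight(Z=3) = 1/21
Total weight = 53/273 + 2/21 + 31/273 + 1/21 = 41/91
P(Z=0 | obs) = 53/273 / 41/91 = 53/123
P(Z=1 | obs) = 2/21 / 41/91 = 26/123
P(Z=2 | obs) = 31/273 / 41/91 = 31/123
P(Z=3 | obs) = 1/21 / 41/91 = 13/123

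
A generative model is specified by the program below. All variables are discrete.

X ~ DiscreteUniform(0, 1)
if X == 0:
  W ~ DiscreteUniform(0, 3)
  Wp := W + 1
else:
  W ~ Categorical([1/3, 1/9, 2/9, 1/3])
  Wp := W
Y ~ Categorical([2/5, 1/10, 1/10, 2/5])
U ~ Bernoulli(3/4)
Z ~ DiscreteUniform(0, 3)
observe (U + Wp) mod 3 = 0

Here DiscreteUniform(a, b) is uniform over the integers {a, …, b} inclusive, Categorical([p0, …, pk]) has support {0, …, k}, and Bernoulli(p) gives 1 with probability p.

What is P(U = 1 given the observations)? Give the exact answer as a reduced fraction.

P(U = 1 | obs) = 17/28

Enumerate traces; 80 have nonzero weight after conditioning:
  (X=0, W=1, Y=0, U=1, Z=0) weight 3/320
  (X=0, W=1, Y=0, U=1, Z=1) weight 3/320
  (X=0, W=1, Y=0, U=1, Z=2) weight 3/320
  (X=0, W=1, Y=0, U=1, Z=3) weight 3/320
  (X=0, W=1, Y=1, U=1, Z=0) weight 3/1280
  (X=0, W=1, Y=1, U=1, Z=1) weight 3/1280
  (X=0, W=1, Y=1, U=1, Z=2) weight 3/1280
  (X=0, W=1, Y=1, U=1, Z=3) weight 3/1280
  (X=0, W=2, Y=0, U=0, Z=0) weight 1/320
  … 71 more
Group by U:
  weight(U=0) = 11/96
  weight(U=1) = 17/96
Total weight = 11/96 + 17/96 = 7/24
P(U=0 | obs) = 11/96 / 7/24 = 11/28
P(U=1 | obs) = 17/96 / 7/24 = 17/28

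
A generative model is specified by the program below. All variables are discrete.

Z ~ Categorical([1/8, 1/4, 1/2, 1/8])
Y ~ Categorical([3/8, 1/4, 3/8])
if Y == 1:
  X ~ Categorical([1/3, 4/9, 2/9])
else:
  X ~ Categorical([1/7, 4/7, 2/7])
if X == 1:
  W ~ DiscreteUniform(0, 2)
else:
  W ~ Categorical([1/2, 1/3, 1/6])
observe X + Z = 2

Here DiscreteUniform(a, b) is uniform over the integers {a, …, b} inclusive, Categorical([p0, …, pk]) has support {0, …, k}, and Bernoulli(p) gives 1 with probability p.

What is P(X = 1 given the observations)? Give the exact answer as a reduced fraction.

P(X = 1 | obs) = 68/133

Enumerate traces; 27 have nonzero weight after conditioning:
  (Z=0, Y=0, X=2, W=0) weight 3/448
  (Z=0, Y=0, X=2, W=1) weight 1/224
  (Z=0, Y=0, X=2, W=2) weight 1/448
  (Z=0, Y=1, X=2, W=0) weight 1/288
  (Z=0, Y=1, X=2, W=1) weight 1/432
  (Z=0, Y=1, X=2, W=2) weight 1/864
  (Z=0, Y=2, X=2, W=0) weight 3/448
  (Z=0, Y=2, X=2, W=1) weight 1/224
  (Z=1, Y=0, X=1, W=0) weight 1/56
  (Z=2, Y=0, X=0, W=0) weight 3/224
  … 17 more
Group by X:
  weight(X=0) = 2/21
  weight(X=1) = 17/126
  weight(X=2) = 17/504
Total weight = 2/21 + 17/126 + 17/504 = 19/72
P(X=0 | obs) = 2/21 / 19/72 = 48/133
P(X=1 | obs) = 17/126 / 19/72 = 68/133
P(X=2 | obs) = 17/504 / 19/72 = 17/133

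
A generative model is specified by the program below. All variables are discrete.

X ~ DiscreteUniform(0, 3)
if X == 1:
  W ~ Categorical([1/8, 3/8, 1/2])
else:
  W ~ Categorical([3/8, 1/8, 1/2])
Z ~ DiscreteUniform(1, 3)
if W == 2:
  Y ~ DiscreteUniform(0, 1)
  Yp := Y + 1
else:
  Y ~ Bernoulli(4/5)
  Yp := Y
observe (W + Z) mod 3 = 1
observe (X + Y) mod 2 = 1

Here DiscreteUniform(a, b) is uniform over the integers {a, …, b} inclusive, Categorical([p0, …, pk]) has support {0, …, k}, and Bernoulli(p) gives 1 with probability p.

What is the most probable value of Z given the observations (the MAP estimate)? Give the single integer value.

argmax_v P(Z = v | obs) = 2

Enumerate traces; 12 have nonzero weight after conditioning:
  (X=0, W=0, Z=1, Y=1) weight 1/40
  (X=0, W=1, Z=3, Y=1) weight 1/120
  (X=0, W=2, Z=2, Y=1) weight 1/48
  (X=1, W=0, Z=1, Y=0) weight 1/480
  (X=1, W=1, Z=3, Y=0) weight 1/160
  (X=1, W=2, Z=2, Y=0) weight 1/48
  (X=2, W=0, Z=1, Y=1) weight 1/40
  (X=2, W=1, Z=3, Y=1) weight 1/120
  … 4 more
Group by Z:
  weight(Z=1) = 7/120
  weight(Z=2) = 1/12
  weight(Z=3) = 1/40
Total weight = 7/120 + 1/12 + 1/40 = 1/6
P(Z=1 | obs) = 7/120 / 1/6 = 7/20
P(Z=2 | obs) = 1/12 / 1/6 = 1/2
P(Z=3 | obs) = 1/40 / 1/6 = 3/20
argmax = 2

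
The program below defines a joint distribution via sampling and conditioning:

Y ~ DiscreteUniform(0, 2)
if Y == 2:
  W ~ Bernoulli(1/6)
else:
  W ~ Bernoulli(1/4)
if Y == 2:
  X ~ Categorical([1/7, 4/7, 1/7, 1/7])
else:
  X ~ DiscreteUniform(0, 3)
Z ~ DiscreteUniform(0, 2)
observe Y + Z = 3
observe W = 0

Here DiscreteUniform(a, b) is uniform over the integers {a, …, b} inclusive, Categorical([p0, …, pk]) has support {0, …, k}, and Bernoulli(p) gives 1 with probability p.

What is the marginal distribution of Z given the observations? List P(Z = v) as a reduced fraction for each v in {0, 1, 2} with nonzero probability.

P(Z=1) = 10/19, P(Z=2) = 9/19

Enumerate traces; 8 have nonzero weight after conditioning:
  (Y=1, W=0, X=0, Z=2) weight 1/48
  (Y=1, W=0, X=1, Z=2) weight 1/48
  (Y=1, W=0, X=2, Z=2) weight 1/48
  (Y=1, W=0, X=3, Z=2) weight 1/48
  (Y=2, W=0, X=0, Z=1) weight 5/378
  (Y=2, W=0, X=1, Z=1) weight 10/189
  (Y=2, W=0, X=2, Z=1) weight 5/378
  (Y=2, W=0, X=3, Z=1) weight 5/378
Group by Z:
  weight(Z=1) = 5/54
  weight(Z=2) = 1/12
Total weight = 5/54 + 1/12 = 19/108
P(Z=1 | obs) = 5/54 / 19/108 = 10/19
P(Z=2 | obs) = 1/12 / 19/108 = 9/19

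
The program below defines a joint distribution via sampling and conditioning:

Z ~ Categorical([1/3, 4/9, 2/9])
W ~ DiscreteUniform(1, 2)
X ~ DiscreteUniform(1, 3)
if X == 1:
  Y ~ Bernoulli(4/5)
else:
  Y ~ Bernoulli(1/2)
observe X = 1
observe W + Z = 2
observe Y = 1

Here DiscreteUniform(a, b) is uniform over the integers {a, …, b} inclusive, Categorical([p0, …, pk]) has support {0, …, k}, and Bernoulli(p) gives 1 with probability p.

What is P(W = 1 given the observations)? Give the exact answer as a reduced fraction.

Enumerate traces; 2 have nonzero weight after conditioning:
  (Z=0, W=2, X=1, Y=1) weight 2/45
  (Z=1, W=1, X=1, Y=1) weight 8/135
Group by W:
  weight(W=1) = 8/135
  weight(W=2) = 2/45
Total weight = 8/135 + 2/45 = 14/135
P(W=1 | obs) = 8/135 / 14/135 = 4/7
P(W=2 | obs) = 2/45 / 14/135 = 3/7

P(W = 1 | obs) = 4/7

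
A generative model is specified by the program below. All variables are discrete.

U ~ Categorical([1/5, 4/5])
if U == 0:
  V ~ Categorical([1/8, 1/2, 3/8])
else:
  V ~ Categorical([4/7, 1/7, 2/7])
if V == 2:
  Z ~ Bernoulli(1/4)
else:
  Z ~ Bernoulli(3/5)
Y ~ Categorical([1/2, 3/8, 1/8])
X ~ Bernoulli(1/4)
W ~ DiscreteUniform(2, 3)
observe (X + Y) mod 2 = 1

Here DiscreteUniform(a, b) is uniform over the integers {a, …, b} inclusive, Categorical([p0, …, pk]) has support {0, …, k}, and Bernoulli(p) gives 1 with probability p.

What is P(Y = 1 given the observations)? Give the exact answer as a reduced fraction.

Enumerate traces; 72 have nonzero weight after conditioning:
  (U=0, V=0, Z=0, Y=0, X=1, W=2) weight 1/1600
  (U=0, V=0, Z=0, Y=0, X=1, W=3) weight 1/1600
  (U=0, V=0, Z=0, Y=1, X=0, W=2) weight 9/6400
  (U=0, V=0, Z=0, Y=1, X=0, W=3) weight 9/6400
  (U=0, V=0, Z=0, Y=2, X=1, W=2) weight 1/6400
  (U=0, V=0, Z=0, Y=2, X=1, W=3) weight 1/6400
  (U=0, V=0, Z=1, Y=0, X=1, W=2) weight 3/3200
  (U=0, V=0, Z=1, Y=0, X=1, W=3) weight 3/3200
  … 64 more
Group by Y:
  weight(Y=0) = 1/8
  weight(Y=1) = 9/32
  weight(Y=2) = 1/32
Total weight = 1/8 + 9/32 + 1/32 = 7/16
P(Y=0 | obs) = 1/8 / 7/16 = 2/7
P(Y=1 | obs) = 9/32 / 7/16 = 9/14
P(Y=2 | obs) = 1/32 / 7/16 = 1/14

P(Y = 1 | obs) = 9/14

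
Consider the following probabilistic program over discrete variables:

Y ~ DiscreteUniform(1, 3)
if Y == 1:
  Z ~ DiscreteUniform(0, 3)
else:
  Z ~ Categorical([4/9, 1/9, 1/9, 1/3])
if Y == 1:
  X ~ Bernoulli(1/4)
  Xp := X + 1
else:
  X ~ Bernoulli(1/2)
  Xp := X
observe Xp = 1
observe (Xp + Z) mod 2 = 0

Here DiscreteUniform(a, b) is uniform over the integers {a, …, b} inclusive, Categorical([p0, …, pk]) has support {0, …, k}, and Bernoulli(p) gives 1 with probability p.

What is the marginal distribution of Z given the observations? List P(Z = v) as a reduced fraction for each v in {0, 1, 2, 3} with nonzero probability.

P(Z=1) = 43/118, P(Z=3) = 75/118

Enumerate traces; 6 have nonzero weight after conditioning:
  (Y=1, Z=1, X=0) weight 1/16
  (Y=1, Z=3, X=0) weight 1/16
  (Y=2, Z=1, X=1) weight 1/54
  (Y=2, Z=3, X=1) weight 1/18
  (Y=3, Z=1, X=1) weight 1/54
  (Y=3, Z=3, X=1) weight 1/18
Group by Z:
  weight(Z=1) = 43/432
  weight(Z=3) = 25/144
Total weight = 43/432 + 25/144 = 59/216
P(Z=1 | obs) = 43/432 / 59/216 = 43/118
P(Z=3 | obs) = 25/144 / 59/216 = 75/118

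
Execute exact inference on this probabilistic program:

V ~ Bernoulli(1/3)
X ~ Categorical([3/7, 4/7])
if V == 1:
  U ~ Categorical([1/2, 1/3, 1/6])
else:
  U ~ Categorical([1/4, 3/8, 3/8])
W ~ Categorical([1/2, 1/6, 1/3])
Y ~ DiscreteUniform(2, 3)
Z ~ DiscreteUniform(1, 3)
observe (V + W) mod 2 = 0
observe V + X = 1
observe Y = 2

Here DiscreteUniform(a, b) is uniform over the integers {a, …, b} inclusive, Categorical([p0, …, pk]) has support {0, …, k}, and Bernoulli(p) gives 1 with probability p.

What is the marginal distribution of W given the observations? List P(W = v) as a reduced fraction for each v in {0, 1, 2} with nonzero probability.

Enumerate traces; 27 have nonzero weight after conditioning:
  (V=0, X=1, U=0, W=0, Y=2, Z=1) weight 1/126
  (V=0, X=1, U=0, W=0, Y=2, Z=2) weight 1/126
  (V=0, X=1, U=0, W=0, Y=2, Z=3) weight 1/126
  (V=0, X=1, U=0, W=2, Y=2, Z=1) weight 1/189
  (V=0, X=1, U=0, W=2, Y=2, Z=2) weight 1/189
  (V=0, X=1, U=0, W=2, Y=2, Z=3) weight 1/189
  (V=0, X=1, U=1, W=0, Y=2, Z=1) weight 1/84
  (V=0, X=1, U=1, W=0, Y=2, Z=2) weight 1/84
  (V=1, X=0, U=0, W=1, Y=2, Z=1) weight 1/504
  … 18 more
Group by W:
  weight(W=0) = 2/21
  weight(W=1) = 1/84
  weight(W=2) = 4/63
Total weight = 2/21 + 1/84 + 4/63 = 43/252
P(W=0 | obs) = 2/21 / 43/252 = 24/43
P(W=1 | obs) = 1/84 / 43/252 = 3/43
P(W=2 | obs) = 4/63 / 43/252 = 16/43

P(W=0) = 24/43, P(W=1) = 3/43, P(W=2) = 16/43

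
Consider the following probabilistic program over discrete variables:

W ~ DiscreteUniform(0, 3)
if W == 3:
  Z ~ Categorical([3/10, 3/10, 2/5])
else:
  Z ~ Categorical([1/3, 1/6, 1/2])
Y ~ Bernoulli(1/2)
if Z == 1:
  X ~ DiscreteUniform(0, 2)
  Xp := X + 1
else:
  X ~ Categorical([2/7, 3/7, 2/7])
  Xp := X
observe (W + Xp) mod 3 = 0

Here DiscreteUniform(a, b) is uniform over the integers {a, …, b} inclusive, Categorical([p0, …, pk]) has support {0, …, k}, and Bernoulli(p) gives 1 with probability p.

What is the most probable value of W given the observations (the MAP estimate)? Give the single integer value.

Enumerate traces; 24 have nonzero weight after conditioning:
  (W=0, Z=0, Y=0, X=0) weight 1/84
  (W=0, Z=0, Y=1, X=0) weight 1/84
  (W=0, Z=1, Y=0, X=2) weight 1/144
  (W=0, Z=1, Y=1, X=2) weight 1/144
  (W=0, Z=2, Y=0, X=0) weight 1/56
  (W=0, Z=2, Y=1, X=0) weight 1/56
  (W=1, Z=0, Y=0, X=2) weight 1/84
  (W=1, Z=0, Y=1, X=2) weight 1/84
  (W=2, Z=0, Y=0, X=1) weight 1/56
  (W=3, Z=0, Y=0, X=0) weight 3/280
  … 14 more
Group by W:
  weight(W=0) = 37/504
  weight(W=1) = 37/504
  weight(W=2) = 13/126
  weight(W=3) = 3/40
Total weight = 37/504 + 37/504 + 13/126 + 3/40 = 13/40
P(W=0 | obs) = 37/504 / 13/40 = 185/819
P(W=1 | obs) = 37/504 / 13/40 = 185/819
P(W=2 | obs) = 13/126 / 13/40 = 20/63
P(W=3 | obs) = 3/40 / 13/40 = 3/13
argmax = 2

argmax_v P(W = v | obs) = 2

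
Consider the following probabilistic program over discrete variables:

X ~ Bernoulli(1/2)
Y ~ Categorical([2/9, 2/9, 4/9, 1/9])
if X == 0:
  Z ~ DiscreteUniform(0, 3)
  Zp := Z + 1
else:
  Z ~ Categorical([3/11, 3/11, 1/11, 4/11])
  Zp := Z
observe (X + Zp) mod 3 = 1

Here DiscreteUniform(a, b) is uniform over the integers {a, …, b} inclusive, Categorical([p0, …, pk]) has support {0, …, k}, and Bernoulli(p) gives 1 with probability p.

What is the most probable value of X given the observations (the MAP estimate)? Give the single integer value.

Enumerate traces; 16 have nonzero weight after conditioning:
  (X=0, Y=0, Z=0) weight 1/36
  (X=0, Y=0, Z=3) weight 1/36
  (X=0, Y=1, Z=0) weight 1/36
  (X=0, Y=1, Z=3) weight 1/36
  (X=0, Y=2, Z=0) weight 1/18
  (X=0, Y=2, Z=3) weight 1/18
  (X=0, Y=3, Z=0) weight 1/72
  (X=0, Y=3, Z=3) weight 1/72
  (X=1, Y=0, Z=0) weight 1/33
  … 7 more
Group by X:
  weight(X=0) = 1/4
  weight(X=1) = 7/22
Total weight = 1/4 + 7/22 = 25/44
P(X=0 | obs) = 1/4 / 25/44 = 11/25
P(X=1 | obs) = 7/22 / 25/44 = 14/25
argmax = 1

argmax_v P(X = v | obs) = 1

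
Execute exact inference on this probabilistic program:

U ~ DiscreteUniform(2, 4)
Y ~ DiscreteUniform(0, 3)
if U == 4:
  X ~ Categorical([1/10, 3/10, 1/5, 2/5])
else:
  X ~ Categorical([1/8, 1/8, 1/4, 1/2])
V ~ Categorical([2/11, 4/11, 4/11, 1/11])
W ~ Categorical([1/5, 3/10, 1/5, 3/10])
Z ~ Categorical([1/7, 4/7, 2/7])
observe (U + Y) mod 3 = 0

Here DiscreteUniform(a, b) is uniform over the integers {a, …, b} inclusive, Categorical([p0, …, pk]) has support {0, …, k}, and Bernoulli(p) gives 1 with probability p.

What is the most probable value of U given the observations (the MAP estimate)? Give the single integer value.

Enumerate traces; 768 have nonzero weight after conditioning:
  (U=2, Y=1, X=0, V=0, W=0, Z=0) weight 1/18480
  (U=2, Y=1, X=0, V=0, W=0, Z=1) weight 1/4620
  (U=2, Y=1, X=0, V=0, W=0, Z=2) weight 1/9240
  (U=2, Y=1, X=0, V=0, W=1, Z=0) weight 1/12320
  (U=2, Y=1, X=0, V=0, W=1, Z=1) weight 1/3080
  (U=2, Y=1, X=0, V=0, W=1, Z=2) weight 1/6160
  (U=2, Y=1, X=0, V=0, W=2, Z=0) weight 1/18480
  (U=2, Y=1, X=0, V=0, W=2, Z=1) weight 1/4620
  (U=3, Y=0, X=0, V=0, W=0, Z=0) weight 1/18480
  (U=4, Y=2, X=0, V=0, W=0, Z=0) weight 1/23100
  … 758 more
Group by U:
  weight(U=2) = 1/12
  weight(U=3) = 1/6
  weight(U=4) = 1/12
Total weight = 1/12 + 1/6 + 1/12 = 1/3
P(U=2 | obs) = 1/12 / 1/3 = 1/4
P(U=3 | obs) = 1/6 / 1/3 = 1/2
P(U=4 | obs) = 1/12 / 1/3 = 1/4
argmax = 3

argmax_v P(U = v | obs) = 3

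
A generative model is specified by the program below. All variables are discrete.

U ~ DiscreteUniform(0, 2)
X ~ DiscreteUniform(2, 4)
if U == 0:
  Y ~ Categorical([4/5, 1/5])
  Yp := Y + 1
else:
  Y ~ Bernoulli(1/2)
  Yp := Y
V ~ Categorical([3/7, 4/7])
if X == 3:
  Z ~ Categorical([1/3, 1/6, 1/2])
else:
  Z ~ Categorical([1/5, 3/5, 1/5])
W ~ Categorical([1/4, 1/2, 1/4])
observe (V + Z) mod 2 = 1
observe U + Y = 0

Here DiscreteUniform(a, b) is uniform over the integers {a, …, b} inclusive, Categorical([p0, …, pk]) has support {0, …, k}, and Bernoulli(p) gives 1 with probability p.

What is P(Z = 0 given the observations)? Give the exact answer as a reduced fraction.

P(Z = 0 | obs) = 8/29

Enumerate traces; 27 have nonzero weight after conditioning:
  (U=0, X=2, Y=0, V=0, Z=1, W=0) weight 1/175
  (U=0, X=2, Y=0, V=0, Z=1, W=1) weight 2/175
  (U=0, X=2, Y=0, V=0, Z=1, W=2) weight 1/175
  (U=0, X=2, Y=0, V=1, Z=0, W=0) weight 4/1575
  (U=0, X=2, Y=0, V=1, Z=0, W=1) weight 8/1575
  (U=0, X=2, Y=0, V=1, Z=0, W=2) weight 4/1575
  (U=0, X=2, Y=0, V=1, Z=2, W=0) weight 4/1575
  (U=0, X=2, Y=0, V=1, Z=2, W=1) weight 8/1575
  … 19 more
Group by Z:
  weight(Z=0) = 176/4725
  weight(Z=1) = 82/1575
  weight(Z=2) = 8/175
Total weight = 176/4725 + 82/1575 + 8/175 = 638/4725
P(Z=0 | obs) = 176/4725 / 638/4725 = 8/29
P(Z=1 | obs) = 82/1575 / 638/4725 = 123/319
P(Z=2 | obs) = 8/175 / 638/4725 = 108/319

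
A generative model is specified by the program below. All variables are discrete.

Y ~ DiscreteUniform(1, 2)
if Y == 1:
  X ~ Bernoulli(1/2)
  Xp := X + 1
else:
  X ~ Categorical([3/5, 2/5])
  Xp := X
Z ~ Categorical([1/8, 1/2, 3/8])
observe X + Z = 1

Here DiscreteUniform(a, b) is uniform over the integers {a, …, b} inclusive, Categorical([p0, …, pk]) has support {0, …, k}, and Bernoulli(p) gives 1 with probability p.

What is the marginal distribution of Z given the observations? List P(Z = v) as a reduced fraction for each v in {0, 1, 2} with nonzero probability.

P(Z=0) = 9/53, P(Z=1) = 44/53

Enumerate traces; 4 have nonzero weight after conditioning:
  (Y=1, X=0, Z=1) weight 1/8
  (Y=1, X=1, Z=0) weight 1/32
  (Y=2, X=0, Z=1) weight 3/20
  (Y=2, X=1, Z=0) weight 1/40
Group by Z:
  weight(Z=0) = 9/160
  weight(Z=1) = 11/40
Total weight = 9/160 + 11/40 = 53/160
P(Z=0 | obs) = 9/160 / 53/160 = 9/53
P(Z=1 | obs) = 11/40 / 53/160 = 44/53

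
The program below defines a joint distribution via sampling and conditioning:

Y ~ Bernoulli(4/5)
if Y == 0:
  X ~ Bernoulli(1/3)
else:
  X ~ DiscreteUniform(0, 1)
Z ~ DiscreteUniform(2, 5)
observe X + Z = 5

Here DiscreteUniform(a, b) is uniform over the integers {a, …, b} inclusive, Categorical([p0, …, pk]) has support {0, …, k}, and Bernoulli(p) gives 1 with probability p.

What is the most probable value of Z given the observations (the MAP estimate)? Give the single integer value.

Enumerate traces; 4 have nonzero weight after conditioning:
  (Y=0, X=0, Z=5) weight 1/30
  (Y=0, X=1, Z=4) weight 1/60
  (Y=1, X=0, Z=5) weight 1/10
  (Y=1, X=1, Z=4) weight 1/10
Group by Z:
  weight(Z=4) = 7/60
  weight(Z=5) = 2/15
Total weight = 7/60 + 2/15 = 1/4
P(Z=4 | obs) = 7/60 / 1/4 = 7/15
P(Z=5 | obs) = 2/15 / 1/4 = 8/15
argmax = 5

argmax_v P(Z = v | obs) = 5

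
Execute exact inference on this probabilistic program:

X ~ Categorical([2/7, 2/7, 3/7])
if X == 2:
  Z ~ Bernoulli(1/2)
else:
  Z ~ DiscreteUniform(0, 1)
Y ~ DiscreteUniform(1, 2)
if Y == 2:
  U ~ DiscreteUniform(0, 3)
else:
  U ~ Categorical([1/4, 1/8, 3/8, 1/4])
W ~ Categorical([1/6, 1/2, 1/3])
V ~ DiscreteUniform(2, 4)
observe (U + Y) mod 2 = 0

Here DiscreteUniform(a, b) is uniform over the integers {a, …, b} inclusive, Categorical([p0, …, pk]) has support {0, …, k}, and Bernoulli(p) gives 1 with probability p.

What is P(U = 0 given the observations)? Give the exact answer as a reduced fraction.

P(U = 0 | obs) = 2/7

Enumerate traces; 216 have nonzero weight after conditioning:
  (X=0, Z=0, Y=1, U=1, W=0, V=2) weight 1/2016
  (X=0, Z=0, Y=1, U=1, W=0, V=3) weight 1/2016
  (X=0, Z=0, Y=1, U=1, W=0, V=4) weight 1/2016
  (X=0, Z=0, Y=1, U=1, W=1, V=2) weight 1/672
  (X=0, Z=0, Y=1, U=1, W=1, V=3) weight 1/672
  (X=0, Z=0, Y=1, U=1, W=1, V=4) weight 1/672
  (X=0, Z=0, Y=1, U=1, W=2, V=2) weight 1/1008
  (X=0, Z=0, Y=1, U=1, W=2, V=3) weight 1/1008
  (X=0, Z=0, Y=1, U=3, W=0, V=2) weight 1/1008
  (X=0, Z=0, Y=2, U=0, W=0, V=2) weight 1/1008
  … 206 more
Group by U:
  weight(U=0) = 1/8
  weight(U=1) = 1/16
  weight(U=2) = 1/8
  weight(U=3) = 1/8
Total weight = 1/8 + 1/16 + 1/8 + 1/8 = 7/16
P(U=0 | obs) = 1/8 / 7/16 = 2/7
P(U=1 | obs) = 1/16 / 7/16 = 1/7
P(U=2 | obs) = 1/8 / 7/16 = 2/7
P(U=3 | obs) = 1/8 / 7/16 = 2/7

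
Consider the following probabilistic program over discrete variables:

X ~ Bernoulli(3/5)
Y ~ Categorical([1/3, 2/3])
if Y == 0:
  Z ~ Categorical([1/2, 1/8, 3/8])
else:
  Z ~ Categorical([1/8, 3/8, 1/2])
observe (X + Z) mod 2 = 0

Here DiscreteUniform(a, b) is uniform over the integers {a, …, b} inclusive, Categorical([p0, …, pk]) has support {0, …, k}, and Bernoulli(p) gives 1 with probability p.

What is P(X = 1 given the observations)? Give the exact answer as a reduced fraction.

Enumerate traces; 6 have nonzero weight after conditioning:
  (X=0, Y=0, Z=0) weight 1/15
  (X=0, Y=0, Z=2) weight 1/20
  (X=0, Y=1, Z=0) weight 1/30
  (X=0, Y=1, Z=2) weight 2/15
  (X=1, Y=0, Z=1) weight 1/40
  (X=1, Y=1, Z=1) weight 3/20
Group by X:
  weight(X=0) = 17/60
  weight(X=1) = 7/40
Total weight = 17/60 + 7/40 = 11/24
P(X=0 | obs) = 17/60 / 11/24 = 34/55
P(X=1 | obs) = 7/40 / 11/24 = 21/55

P(X = 1 | obs) = 21/55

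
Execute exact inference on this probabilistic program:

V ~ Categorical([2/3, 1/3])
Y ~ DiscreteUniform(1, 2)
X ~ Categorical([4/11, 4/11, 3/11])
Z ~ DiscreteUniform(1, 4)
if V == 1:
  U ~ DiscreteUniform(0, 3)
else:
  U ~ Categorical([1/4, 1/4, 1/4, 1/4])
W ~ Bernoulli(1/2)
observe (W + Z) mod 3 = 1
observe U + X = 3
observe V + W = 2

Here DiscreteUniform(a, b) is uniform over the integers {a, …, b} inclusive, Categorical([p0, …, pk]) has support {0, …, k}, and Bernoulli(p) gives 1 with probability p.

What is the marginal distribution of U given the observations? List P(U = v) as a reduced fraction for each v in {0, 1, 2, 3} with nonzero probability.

P(U=1) = 3/11, P(U=2) = 4/11, P(U=3) = 4/11

Enumerate traces; 6 have nonzero weight after conditioning:
  (V=1, Y=1, X=0, Z=3, U=3, W=1) weight 1/528
  (V=1, Y=1, X=1, Z=3, U=2, W=1) weight 1/528
  (V=1, Y=1, X=2, Z=3, U=1, W=1) weight 1/704
  (V=1, Y=2, X=0, Z=3, U=3, W=1) weight 1/528
  (V=1, Y=2, X=1, Z=3, U=2, W=1) weight 1/528
  (V=1, Y=2, X=2, Z=3, U=1, W=1) weight 1/704
Group by U:
  weight(U=1) = 1/352
  weight(U=2) = 1/264
  weight(U=3) = 1/264
Total weight = 1/352 + 1/264 + 1/264 = 1/96
P(U=1 | obs) = 1/352 / 1/96 = 3/11
P(U=2 | obs) = 1/264 / 1/96 = 4/11
P(U=3 | obs) = 1/264 / 1/96 = 4/11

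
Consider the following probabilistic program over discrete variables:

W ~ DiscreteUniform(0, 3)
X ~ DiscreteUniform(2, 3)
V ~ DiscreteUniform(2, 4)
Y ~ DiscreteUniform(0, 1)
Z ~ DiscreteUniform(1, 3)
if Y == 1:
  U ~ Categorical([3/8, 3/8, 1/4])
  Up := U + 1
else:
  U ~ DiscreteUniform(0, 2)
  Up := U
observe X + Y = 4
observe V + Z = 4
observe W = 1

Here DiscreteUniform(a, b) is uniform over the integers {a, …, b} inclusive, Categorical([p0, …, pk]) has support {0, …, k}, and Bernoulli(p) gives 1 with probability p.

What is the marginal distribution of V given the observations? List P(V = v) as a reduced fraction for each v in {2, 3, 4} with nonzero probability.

Enumerate traces; 6 have nonzero weight after conditioning:
  (W=1, X=3, V=2, Y=1, Z=2, U=0) weight 1/384
  (W=1, X=3, V=2, Y=1, Z=2, U=1) weight 1/384
  (W=1, X=3, V=2, Y=1, Z=2, U=2) weight 1/576
  (W=1, X=3, V=3, Y=1, Z=1, U=0) weight 1/384
  (W=1, X=3, V=3, Y=1, Z=1, U=1) weight 1/384
  (W=1, X=3, V=3, Y=1, Z=1, U=2) weight 1/576
Group by V:
  weight(V=2) = 1/144
  weight(V=3) = 1/144
Total weight = 1/144 + 1/144 = 1/72
P(V=2 | obs) = 1/144 / 1/72 = 1/2
P(V=3 | obs) = 1/144 / 1/72 = 1/2

P(V=2) = 1/2, P(V=3) = 1/2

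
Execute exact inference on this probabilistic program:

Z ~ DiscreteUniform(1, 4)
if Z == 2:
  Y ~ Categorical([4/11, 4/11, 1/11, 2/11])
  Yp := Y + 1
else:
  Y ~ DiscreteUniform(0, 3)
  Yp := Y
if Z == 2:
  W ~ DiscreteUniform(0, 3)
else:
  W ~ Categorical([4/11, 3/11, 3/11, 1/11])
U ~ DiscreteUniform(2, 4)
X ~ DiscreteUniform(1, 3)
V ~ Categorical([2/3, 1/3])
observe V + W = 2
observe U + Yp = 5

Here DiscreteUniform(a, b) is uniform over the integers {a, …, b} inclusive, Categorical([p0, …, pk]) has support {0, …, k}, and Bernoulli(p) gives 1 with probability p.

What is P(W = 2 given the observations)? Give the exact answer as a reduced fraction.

Enumerate traces; 72 have nonzero weight after conditioning:
  (Z=1, Y=1, W=1, U=4, X=1, V=1) weight 1/1584
  (Z=1, Y=1, W=1, U=4, X=2, V=1) weight 1/1584
  (Z=1, Y=1, W=1, U=4, X=3, V=1) weight 1/1584
  (Z=1, Y=1, W=2, U=4, X=1, V=0) weight 1/792
  (Z=1, Y=1, W=2, U=4, X=2, V=0) weight 1/792
  (Z=1, Y=1, W=2, U=4, X=3, V=0) weight 1/792
  (Z=1, Y=2, W=1, U=3, X=1, V=1) weight 1/1584
  (Z=1, Y=2, W=1, U=3, X=2, V=1) weight 1/1584
  … 64 more
Group by W:
  weight(W=1) = 1/44
  weight(W=2) = 1/22
Total weight = 1/44 + 1/22 = 3/44
P(W=1 | obs) = 1/44 / 3/44 = 1/3
P(W=2 | obs) = 1/22 / 3/44 = 2/3

P(W = 2 | obs) = 2/3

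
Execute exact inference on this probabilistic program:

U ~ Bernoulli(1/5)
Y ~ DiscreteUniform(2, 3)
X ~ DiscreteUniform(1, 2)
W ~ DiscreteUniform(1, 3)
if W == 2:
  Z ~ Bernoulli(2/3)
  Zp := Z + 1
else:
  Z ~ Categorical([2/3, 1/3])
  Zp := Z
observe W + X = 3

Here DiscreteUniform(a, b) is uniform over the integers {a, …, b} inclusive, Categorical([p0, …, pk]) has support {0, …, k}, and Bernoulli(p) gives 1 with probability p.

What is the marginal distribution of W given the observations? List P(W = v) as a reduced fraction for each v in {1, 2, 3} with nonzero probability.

Enumerate traces; 16 have nonzero weight after conditioning:
  (U=0, Y=2, X=1, W=2, Z=0) weight 1/45
  (U=0, Y=2, X=1, W=2, Z=1) weight 2/45
  (U=0, Y=2, X=2, W=1, Z=0) weight 2/45
  (U=0, Y=2, X=2, W=1, Z=1) weight 1/45
  (U=0, Y=3, X=1, W=2, Z=0) weight 1/45
  (U=0, Y=3, X=1, W=2, Z=1) weight 2/45
  (U=0, Y=3, X=2, W=1, Z=0) weight 2/45
  (U=0, Y=3, X=2, W=1, Z=1) weight 1/45
  … 8 more
Group by W:
  weight(W=1) = 1/6
  weight(W=2) = 1/6
Total weight = 1/6 + 1/6 = 1/3
P(W=1 | obs) = 1/6 / 1/3 = 1/2
P(W=2 | obs) = 1/6 / 1/3 = 1/2

P(W=1) = 1/2, P(W=2) = 1/2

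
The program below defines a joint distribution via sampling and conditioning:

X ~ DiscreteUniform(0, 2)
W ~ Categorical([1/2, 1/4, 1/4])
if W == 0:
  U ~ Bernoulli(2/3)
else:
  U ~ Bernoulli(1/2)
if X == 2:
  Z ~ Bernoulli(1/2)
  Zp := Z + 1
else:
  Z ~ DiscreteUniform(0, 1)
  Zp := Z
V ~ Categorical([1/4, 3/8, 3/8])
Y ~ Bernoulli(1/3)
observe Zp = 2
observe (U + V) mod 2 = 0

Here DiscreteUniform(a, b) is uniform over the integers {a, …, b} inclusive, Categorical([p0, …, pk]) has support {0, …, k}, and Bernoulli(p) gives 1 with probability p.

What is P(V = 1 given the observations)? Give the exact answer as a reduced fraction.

Enumerate traces; 18 have nonzero weight after conditioning:
  (X=2, W=0, U=0, Z=1, V=0, Y=0) weight 1/216
  (X=2, W=0, U=0, Z=1, V=0, Y=1) weight 1/432
  (X=2, W=0, U=0, Z=1, V=2, Y=0) weight 1/144
  (X=2, W=0, U=0, Z=1, V=2, Y=1) weight 1/288
  (X=2, W=0, U=1, Z=1, V=1, Y=0) weight 1/72
  (X=2, W=0, U=1, Z=1, V=1, Y=1) weight 1/144
  (X=2, W=1, U=0, Z=1, V=0, Y=0) weight 1/288
  (X=2, W=1, U=0, Z=1, V=0, Y=1) weight 1/576
  … 10 more
Group by V:
  weight(V=0) = 5/288
  weight(V=1) = 7/192
  weight(V=2) = 5/192
Total weight = 5/288 + 7/192 + 5/192 = 23/288
P(V=0 | obs) = 5/288 / 23/288 = 5/23
P(V=1 | obs) = 7/192 / 23/288 = 21/46
P(V=2 | obs) = 5/192 / 23/288 = 15/46

P(V = 1 | obs) = 21/46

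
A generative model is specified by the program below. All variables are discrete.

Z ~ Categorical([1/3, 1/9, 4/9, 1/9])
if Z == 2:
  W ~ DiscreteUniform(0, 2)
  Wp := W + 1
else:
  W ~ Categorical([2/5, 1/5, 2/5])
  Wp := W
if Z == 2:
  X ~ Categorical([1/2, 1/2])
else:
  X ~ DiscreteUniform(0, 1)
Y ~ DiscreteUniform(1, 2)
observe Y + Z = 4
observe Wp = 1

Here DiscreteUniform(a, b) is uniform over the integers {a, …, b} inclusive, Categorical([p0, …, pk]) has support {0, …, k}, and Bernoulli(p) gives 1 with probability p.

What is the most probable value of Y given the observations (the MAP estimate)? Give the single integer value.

argmax_v P(Y = v | obs) = 2

Enumerate traces; 4 have nonzero weight after conditioning:
  (Z=2, W=0, X=0, Y=2) weight 1/27
  (Z=2, W=0, X=1, Y=2) weight 1/27
  (Z=3, W=1, X=0, Y=1) weight 1/180
  (Z=3, W=1, X=1, Y=1) weight 1/180
Group by Y:
  weight(Y=1) = 1/90
  weight(Y=2) = 2/27
Total weight = 1/90 + 2/27 = 23/270
P(Y=1 | obs) = 1/90 / 23/270 = 3/23
P(Y=2 | obs) = 2/27 / 23/270 = 20/23
argmax = 2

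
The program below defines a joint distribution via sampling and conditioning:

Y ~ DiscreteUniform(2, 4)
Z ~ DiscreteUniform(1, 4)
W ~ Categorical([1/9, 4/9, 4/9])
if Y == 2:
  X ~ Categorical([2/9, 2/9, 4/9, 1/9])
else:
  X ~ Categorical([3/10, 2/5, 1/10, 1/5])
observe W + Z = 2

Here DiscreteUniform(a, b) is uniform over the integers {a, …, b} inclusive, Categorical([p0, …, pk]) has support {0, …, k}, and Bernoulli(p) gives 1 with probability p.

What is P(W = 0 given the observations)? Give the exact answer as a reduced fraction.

Enumerate traces; 24 have nonzero weight after conditioning:
  (Y=2, Z=1, W=1, X=0) weight 2/243
  (Y=2, Z=1, W=1, X=1) weight 2/243
  (Y=2, Z=1, W=1, X=2) weight 4/243
  (Y=2, Z=1, W=1, X=3) weight 1/243
  (Y=2, Z=2, W=0, X=0) weight 1/486
  (Y=2, Z=2, W=0, X=1) weight 1/486
  (Y=2, Z=2, W=0, X=2) weight 1/243
  (Y=2, Z=2, W=0, X=3) weight 1/972
  … 16 more
Group by W:
  weight(W=0) = 1/36
  weight(W=1) = 1/9
Total weight = 1/36 + 1/9 = 5/36
P(W=0 | obs) = 1/36 / 5/36 = 1/5
P(W=1 | obs) = 1/9 / 5/36 = 4/5

P(W = 0 | obs) = 1/5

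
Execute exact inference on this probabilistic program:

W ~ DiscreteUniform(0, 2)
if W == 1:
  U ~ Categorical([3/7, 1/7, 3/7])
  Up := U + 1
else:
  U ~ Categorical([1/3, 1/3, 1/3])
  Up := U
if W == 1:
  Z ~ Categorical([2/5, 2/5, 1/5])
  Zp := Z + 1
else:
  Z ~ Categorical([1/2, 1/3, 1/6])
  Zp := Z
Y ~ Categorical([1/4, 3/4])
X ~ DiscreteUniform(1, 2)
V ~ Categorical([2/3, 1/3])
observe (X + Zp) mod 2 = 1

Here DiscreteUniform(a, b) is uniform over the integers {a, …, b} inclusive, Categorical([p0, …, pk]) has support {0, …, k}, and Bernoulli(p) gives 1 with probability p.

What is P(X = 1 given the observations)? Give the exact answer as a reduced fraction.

Enumerate traces; 108 have nonzero weight after conditioning:
  (W=0, U=0, Z=0, Y=0, X=1, V=0) weight 1/216
  (W=0, U=0, Z=0, Y=0, X=1, V=1) weight 1/432
  (W=0, U=0, Z=0, Y=1, X=1, V=0) weight 1/72
  (W=0, U=0, Z=0, Y=1, X=1, V=1) weight 1/144
  (W=0, U=0, Z=1, Y=0, X=2, V=0) weight 1/324
  (W=0, U=0, Z=1, Y=0, X=2, V=1) weight 1/648
  (W=0, U=0, Z=1, Y=1, X=2, V=0) weight 1/108
  (W=0, U=0, Z=1, Y=1, X=2, V=1) weight 1/216
  … 100 more
Group by X:
  weight(X=1) = 13/45
  weight(X=2) = 19/90
Total weight = 13/45 + 19/90 = 1/2
P(X=1 | obs) = 13/45 / 1/2 = 26/45
P(X=2 | obs) = 19/90 / 1/2 = 19/45

P(X = 1 | obs) = 26/45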